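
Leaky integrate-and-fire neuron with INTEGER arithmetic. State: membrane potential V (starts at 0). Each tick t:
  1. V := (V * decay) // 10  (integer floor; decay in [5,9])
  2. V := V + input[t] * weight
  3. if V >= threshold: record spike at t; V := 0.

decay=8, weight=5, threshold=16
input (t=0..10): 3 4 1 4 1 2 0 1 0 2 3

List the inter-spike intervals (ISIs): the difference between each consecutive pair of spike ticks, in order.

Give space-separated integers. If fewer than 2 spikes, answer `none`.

t=0: input=3 -> V=15
t=1: input=4 -> V=0 FIRE
t=2: input=1 -> V=5
t=3: input=4 -> V=0 FIRE
t=4: input=1 -> V=5
t=5: input=2 -> V=14
t=6: input=0 -> V=11
t=7: input=1 -> V=13
t=8: input=0 -> V=10
t=9: input=2 -> V=0 FIRE
t=10: input=3 -> V=15

Answer: 2 6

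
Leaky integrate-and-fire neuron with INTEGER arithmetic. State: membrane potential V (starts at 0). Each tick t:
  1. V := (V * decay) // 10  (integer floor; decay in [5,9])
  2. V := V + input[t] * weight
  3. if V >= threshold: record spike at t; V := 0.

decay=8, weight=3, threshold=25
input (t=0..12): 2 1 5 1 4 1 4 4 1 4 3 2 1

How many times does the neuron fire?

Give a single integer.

Answer: 2

Derivation:
t=0: input=2 -> V=6
t=1: input=1 -> V=7
t=2: input=5 -> V=20
t=3: input=1 -> V=19
t=4: input=4 -> V=0 FIRE
t=5: input=1 -> V=3
t=6: input=4 -> V=14
t=7: input=4 -> V=23
t=8: input=1 -> V=21
t=9: input=4 -> V=0 FIRE
t=10: input=3 -> V=9
t=11: input=2 -> V=13
t=12: input=1 -> V=13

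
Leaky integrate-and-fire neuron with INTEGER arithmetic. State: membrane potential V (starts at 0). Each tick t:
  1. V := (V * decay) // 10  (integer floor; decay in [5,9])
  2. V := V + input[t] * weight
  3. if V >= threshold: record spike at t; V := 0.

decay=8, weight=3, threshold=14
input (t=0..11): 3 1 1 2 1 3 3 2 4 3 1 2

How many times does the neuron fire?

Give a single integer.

t=0: input=3 -> V=9
t=1: input=1 -> V=10
t=2: input=1 -> V=11
t=3: input=2 -> V=0 FIRE
t=4: input=1 -> V=3
t=5: input=3 -> V=11
t=6: input=3 -> V=0 FIRE
t=7: input=2 -> V=6
t=8: input=4 -> V=0 FIRE
t=9: input=3 -> V=9
t=10: input=1 -> V=10
t=11: input=2 -> V=0 FIRE

Answer: 4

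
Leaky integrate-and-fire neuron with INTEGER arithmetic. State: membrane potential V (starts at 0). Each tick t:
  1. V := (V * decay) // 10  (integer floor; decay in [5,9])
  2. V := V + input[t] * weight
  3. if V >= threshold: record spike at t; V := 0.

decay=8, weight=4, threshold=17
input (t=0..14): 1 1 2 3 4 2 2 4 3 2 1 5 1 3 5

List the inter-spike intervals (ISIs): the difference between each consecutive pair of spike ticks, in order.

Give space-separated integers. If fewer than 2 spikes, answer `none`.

Answer: 2 2 2 2 3

Derivation:
t=0: input=1 -> V=4
t=1: input=1 -> V=7
t=2: input=2 -> V=13
t=3: input=3 -> V=0 FIRE
t=4: input=4 -> V=16
t=5: input=2 -> V=0 FIRE
t=6: input=2 -> V=8
t=7: input=4 -> V=0 FIRE
t=8: input=3 -> V=12
t=9: input=2 -> V=0 FIRE
t=10: input=1 -> V=4
t=11: input=5 -> V=0 FIRE
t=12: input=1 -> V=4
t=13: input=3 -> V=15
t=14: input=5 -> V=0 FIRE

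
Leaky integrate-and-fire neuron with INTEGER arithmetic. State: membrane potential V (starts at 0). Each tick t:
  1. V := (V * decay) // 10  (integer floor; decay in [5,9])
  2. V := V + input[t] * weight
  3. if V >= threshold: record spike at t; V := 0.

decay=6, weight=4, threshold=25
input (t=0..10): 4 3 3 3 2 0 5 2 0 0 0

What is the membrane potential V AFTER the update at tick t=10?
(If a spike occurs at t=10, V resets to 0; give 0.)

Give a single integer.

Answer: 4

Derivation:
t=0: input=4 -> V=16
t=1: input=3 -> V=21
t=2: input=3 -> V=24
t=3: input=3 -> V=0 FIRE
t=4: input=2 -> V=8
t=5: input=0 -> V=4
t=6: input=5 -> V=22
t=7: input=2 -> V=21
t=8: input=0 -> V=12
t=9: input=0 -> V=7
t=10: input=0 -> V=4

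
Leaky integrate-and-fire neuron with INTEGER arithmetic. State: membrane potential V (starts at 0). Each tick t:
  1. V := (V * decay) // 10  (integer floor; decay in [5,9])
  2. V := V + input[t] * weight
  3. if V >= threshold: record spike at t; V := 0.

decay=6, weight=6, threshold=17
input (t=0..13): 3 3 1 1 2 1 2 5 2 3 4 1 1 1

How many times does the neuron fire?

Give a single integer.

t=0: input=3 -> V=0 FIRE
t=1: input=3 -> V=0 FIRE
t=2: input=1 -> V=6
t=3: input=1 -> V=9
t=4: input=2 -> V=0 FIRE
t=5: input=1 -> V=6
t=6: input=2 -> V=15
t=7: input=5 -> V=0 FIRE
t=8: input=2 -> V=12
t=9: input=3 -> V=0 FIRE
t=10: input=4 -> V=0 FIRE
t=11: input=1 -> V=6
t=12: input=1 -> V=9
t=13: input=1 -> V=11

Answer: 6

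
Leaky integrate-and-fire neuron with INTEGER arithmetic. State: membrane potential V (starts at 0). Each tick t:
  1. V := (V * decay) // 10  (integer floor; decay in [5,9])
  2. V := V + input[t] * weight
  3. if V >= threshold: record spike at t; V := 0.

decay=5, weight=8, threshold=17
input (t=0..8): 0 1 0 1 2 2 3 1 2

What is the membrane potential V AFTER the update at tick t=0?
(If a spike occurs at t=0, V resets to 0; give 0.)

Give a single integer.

Answer: 0

Derivation:
t=0: input=0 -> V=0
t=1: input=1 -> V=8
t=2: input=0 -> V=4
t=3: input=1 -> V=10
t=4: input=2 -> V=0 FIRE
t=5: input=2 -> V=16
t=6: input=3 -> V=0 FIRE
t=7: input=1 -> V=8
t=8: input=2 -> V=0 FIRE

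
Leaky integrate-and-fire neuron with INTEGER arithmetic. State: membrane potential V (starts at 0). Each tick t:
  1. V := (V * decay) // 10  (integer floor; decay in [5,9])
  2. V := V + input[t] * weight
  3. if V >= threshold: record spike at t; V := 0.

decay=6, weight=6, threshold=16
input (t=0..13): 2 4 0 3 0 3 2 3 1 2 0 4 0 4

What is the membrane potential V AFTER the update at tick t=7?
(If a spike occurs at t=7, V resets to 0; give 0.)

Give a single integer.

Answer: 0

Derivation:
t=0: input=2 -> V=12
t=1: input=4 -> V=0 FIRE
t=2: input=0 -> V=0
t=3: input=3 -> V=0 FIRE
t=4: input=0 -> V=0
t=5: input=3 -> V=0 FIRE
t=6: input=2 -> V=12
t=7: input=3 -> V=0 FIRE
t=8: input=1 -> V=6
t=9: input=2 -> V=15
t=10: input=0 -> V=9
t=11: input=4 -> V=0 FIRE
t=12: input=0 -> V=0
t=13: input=4 -> V=0 FIRE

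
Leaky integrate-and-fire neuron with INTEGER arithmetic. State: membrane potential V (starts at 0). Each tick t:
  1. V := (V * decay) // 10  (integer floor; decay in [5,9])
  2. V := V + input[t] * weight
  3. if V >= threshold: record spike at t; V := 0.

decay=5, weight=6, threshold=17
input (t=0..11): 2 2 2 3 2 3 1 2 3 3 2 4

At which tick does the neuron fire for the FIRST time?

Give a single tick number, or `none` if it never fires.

Answer: 1

Derivation:
t=0: input=2 -> V=12
t=1: input=2 -> V=0 FIRE
t=2: input=2 -> V=12
t=3: input=3 -> V=0 FIRE
t=4: input=2 -> V=12
t=5: input=3 -> V=0 FIRE
t=6: input=1 -> V=6
t=7: input=2 -> V=15
t=8: input=3 -> V=0 FIRE
t=9: input=3 -> V=0 FIRE
t=10: input=2 -> V=12
t=11: input=4 -> V=0 FIRE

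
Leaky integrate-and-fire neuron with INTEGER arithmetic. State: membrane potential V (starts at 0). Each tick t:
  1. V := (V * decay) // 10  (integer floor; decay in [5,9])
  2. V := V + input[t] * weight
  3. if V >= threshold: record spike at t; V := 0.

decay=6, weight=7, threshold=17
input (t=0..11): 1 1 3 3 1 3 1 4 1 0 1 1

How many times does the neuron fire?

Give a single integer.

t=0: input=1 -> V=7
t=1: input=1 -> V=11
t=2: input=3 -> V=0 FIRE
t=3: input=3 -> V=0 FIRE
t=4: input=1 -> V=7
t=5: input=3 -> V=0 FIRE
t=6: input=1 -> V=7
t=7: input=4 -> V=0 FIRE
t=8: input=1 -> V=7
t=9: input=0 -> V=4
t=10: input=1 -> V=9
t=11: input=1 -> V=12

Answer: 4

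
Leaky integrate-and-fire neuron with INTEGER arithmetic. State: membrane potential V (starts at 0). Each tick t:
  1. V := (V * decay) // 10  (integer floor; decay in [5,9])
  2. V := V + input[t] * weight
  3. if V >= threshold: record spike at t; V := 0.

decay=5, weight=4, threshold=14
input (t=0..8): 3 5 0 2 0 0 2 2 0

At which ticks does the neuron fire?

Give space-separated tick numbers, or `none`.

Answer: 1

Derivation:
t=0: input=3 -> V=12
t=1: input=5 -> V=0 FIRE
t=2: input=0 -> V=0
t=3: input=2 -> V=8
t=4: input=0 -> V=4
t=5: input=0 -> V=2
t=6: input=2 -> V=9
t=7: input=2 -> V=12
t=8: input=0 -> V=6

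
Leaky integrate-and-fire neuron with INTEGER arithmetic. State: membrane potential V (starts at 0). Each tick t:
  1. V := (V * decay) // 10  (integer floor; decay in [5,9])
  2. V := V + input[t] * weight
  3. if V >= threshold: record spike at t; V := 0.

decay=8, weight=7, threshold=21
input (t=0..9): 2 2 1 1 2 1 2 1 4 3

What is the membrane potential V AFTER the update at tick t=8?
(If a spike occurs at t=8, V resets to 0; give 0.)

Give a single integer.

Answer: 0

Derivation:
t=0: input=2 -> V=14
t=1: input=2 -> V=0 FIRE
t=2: input=1 -> V=7
t=3: input=1 -> V=12
t=4: input=2 -> V=0 FIRE
t=5: input=1 -> V=7
t=6: input=2 -> V=19
t=7: input=1 -> V=0 FIRE
t=8: input=4 -> V=0 FIRE
t=9: input=3 -> V=0 FIRE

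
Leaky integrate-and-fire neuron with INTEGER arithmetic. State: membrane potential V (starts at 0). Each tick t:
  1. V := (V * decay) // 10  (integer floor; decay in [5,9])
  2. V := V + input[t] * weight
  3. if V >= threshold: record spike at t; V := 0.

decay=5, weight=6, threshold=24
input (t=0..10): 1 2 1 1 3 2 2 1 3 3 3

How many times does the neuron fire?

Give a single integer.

Answer: 3

Derivation:
t=0: input=1 -> V=6
t=1: input=2 -> V=15
t=2: input=1 -> V=13
t=3: input=1 -> V=12
t=4: input=3 -> V=0 FIRE
t=5: input=2 -> V=12
t=6: input=2 -> V=18
t=7: input=1 -> V=15
t=8: input=3 -> V=0 FIRE
t=9: input=3 -> V=18
t=10: input=3 -> V=0 FIRE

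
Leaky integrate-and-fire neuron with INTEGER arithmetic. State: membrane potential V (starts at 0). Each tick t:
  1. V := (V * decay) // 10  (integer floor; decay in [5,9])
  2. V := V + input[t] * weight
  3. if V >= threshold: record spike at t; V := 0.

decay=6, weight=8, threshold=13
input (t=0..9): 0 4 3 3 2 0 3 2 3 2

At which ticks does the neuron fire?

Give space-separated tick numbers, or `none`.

t=0: input=0 -> V=0
t=1: input=4 -> V=0 FIRE
t=2: input=3 -> V=0 FIRE
t=3: input=3 -> V=0 FIRE
t=4: input=2 -> V=0 FIRE
t=5: input=0 -> V=0
t=6: input=3 -> V=0 FIRE
t=7: input=2 -> V=0 FIRE
t=8: input=3 -> V=0 FIRE
t=9: input=2 -> V=0 FIRE

Answer: 1 2 3 4 6 7 8 9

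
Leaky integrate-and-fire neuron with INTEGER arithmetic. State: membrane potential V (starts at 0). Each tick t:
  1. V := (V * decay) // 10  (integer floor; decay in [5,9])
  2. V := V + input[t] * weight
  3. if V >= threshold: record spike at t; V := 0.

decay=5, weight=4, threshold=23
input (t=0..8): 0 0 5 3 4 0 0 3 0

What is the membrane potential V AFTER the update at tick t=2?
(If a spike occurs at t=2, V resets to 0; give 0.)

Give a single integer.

t=0: input=0 -> V=0
t=1: input=0 -> V=0
t=2: input=5 -> V=20
t=3: input=3 -> V=22
t=4: input=4 -> V=0 FIRE
t=5: input=0 -> V=0
t=6: input=0 -> V=0
t=7: input=3 -> V=12
t=8: input=0 -> V=6

Answer: 20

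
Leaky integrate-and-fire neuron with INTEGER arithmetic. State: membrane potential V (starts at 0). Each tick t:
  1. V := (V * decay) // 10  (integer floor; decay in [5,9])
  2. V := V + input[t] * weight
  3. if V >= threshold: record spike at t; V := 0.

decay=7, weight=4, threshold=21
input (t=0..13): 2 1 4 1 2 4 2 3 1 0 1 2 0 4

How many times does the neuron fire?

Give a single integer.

t=0: input=2 -> V=8
t=1: input=1 -> V=9
t=2: input=4 -> V=0 FIRE
t=3: input=1 -> V=4
t=4: input=2 -> V=10
t=5: input=4 -> V=0 FIRE
t=6: input=2 -> V=8
t=7: input=3 -> V=17
t=8: input=1 -> V=15
t=9: input=0 -> V=10
t=10: input=1 -> V=11
t=11: input=2 -> V=15
t=12: input=0 -> V=10
t=13: input=4 -> V=0 FIRE

Answer: 3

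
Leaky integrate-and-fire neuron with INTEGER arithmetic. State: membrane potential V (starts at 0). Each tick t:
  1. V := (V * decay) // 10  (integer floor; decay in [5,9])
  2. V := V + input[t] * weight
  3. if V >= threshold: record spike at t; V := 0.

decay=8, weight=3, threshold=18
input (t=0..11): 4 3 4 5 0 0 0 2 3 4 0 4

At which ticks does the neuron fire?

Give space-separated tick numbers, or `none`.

t=0: input=4 -> V=12
t=1: input=3 -> V=0 FIRE
t=2: input=4 -> V=12
t=3: input=5 -> V=0 FIRE
t=4: input=0 -> V=0
t=5: input=0 -> V=0
t=6: input=0 -> V=0
t=7: input=2 -> V=6
t=8: input=3 -> V=13
t=9: input=4 -> V=0 FIRE
t=10: input=0 -> V=0
t=11: input=4 -> V=12

Answer: 1 3 9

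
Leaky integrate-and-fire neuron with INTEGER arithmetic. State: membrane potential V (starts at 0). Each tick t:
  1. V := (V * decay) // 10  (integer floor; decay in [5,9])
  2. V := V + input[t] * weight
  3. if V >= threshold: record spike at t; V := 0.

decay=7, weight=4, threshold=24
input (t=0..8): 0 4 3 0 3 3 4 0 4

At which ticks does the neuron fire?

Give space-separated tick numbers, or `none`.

Answer: 5

Derivation:
t=0: input=0 -> V=0
t=1: input=4 -> V=16
t=2: input=3 -> V=23
t=3: input=0 -> V=16
t=4: input=3 -> V=23
t=5: input=3 -> V=0 FIRE
t=6: input=4 -> V=16
t=7: input=0 -> V=11
t=8: input=4 -> V=23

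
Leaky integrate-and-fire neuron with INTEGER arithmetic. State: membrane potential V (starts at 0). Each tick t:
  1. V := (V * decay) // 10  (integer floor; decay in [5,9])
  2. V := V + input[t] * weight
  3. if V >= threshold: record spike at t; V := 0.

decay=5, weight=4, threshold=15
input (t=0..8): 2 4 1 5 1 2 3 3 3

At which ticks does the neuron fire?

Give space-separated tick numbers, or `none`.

Answer: 1 3 6 8

Derivation:
t=0: input=2 -> V=8
t=1: input=4 -> V=0 FIRE
t=2: input=1 -> V=4
t=3: input=5 -> V=0 FIRE
t=4: input=1 -> V=4
t=5: input=2 -> V=10
t=6: input=3 -> V=0 FIRE
t=7: input=3 -> V=12
t=8: input=3 -> V=0 FIRE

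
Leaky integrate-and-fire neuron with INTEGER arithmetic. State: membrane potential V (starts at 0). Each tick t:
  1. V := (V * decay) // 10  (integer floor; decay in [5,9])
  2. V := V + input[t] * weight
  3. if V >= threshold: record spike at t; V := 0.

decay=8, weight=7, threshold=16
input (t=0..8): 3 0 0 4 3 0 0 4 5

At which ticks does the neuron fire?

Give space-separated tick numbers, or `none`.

t=0: input=3 -> V=0 FIRE
t=1: input=0 -> V=0
t=2: input=0 -> V=0
t=3: input=4 -> V=0 FIRE
t=4: input=3 -> V=0 FIRE
t=5: input=0 -> V=0
t=6: input=0 -> V=0
t=7: input=4 -> V=0 FIRE
t=8: input=5 -> V=0 FIRE

Answer: 0 3 4 7 8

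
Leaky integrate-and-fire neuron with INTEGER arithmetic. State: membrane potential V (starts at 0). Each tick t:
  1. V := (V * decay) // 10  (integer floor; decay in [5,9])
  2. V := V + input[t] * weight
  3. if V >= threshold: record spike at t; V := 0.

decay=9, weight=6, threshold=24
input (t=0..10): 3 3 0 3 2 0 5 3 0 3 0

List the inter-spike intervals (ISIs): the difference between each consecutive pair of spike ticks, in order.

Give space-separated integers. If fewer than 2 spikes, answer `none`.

Answer: 3 2 3

Derivation:
t=0: input=3 -> V=18
t=1: input=3 -> V=0 FIRE
t=2: input=0 -> V=0
t=3: input=3 -> V=18
t=4: input=2 -> V=0 FIRE
t=5: input=0 -> V=0
t=6: input=5 -> V=0 FIRE
t=7: input=3 -> V=18
t=8: input=0 -> V=16
t=9: input=3 -> V=0 FIRE
t=10: input=0 -> V=0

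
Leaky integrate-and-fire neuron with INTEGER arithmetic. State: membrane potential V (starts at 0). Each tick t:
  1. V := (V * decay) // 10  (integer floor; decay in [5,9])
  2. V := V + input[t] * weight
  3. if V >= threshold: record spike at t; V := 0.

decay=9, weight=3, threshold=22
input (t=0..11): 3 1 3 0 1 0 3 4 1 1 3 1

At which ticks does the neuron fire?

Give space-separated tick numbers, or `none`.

Answer: 6

Derivation:
t=0: input=3 -> V=9
t=1: input=1 -> V=11
t=2: input=3 -> V=18
t=3: input=0 -> V=16
t=4: input=1 -> V=17
t=5: input=0 -> V=15
t=6: input=3 -> V=0 FIRE
t=7: input=4 -> V=12
t=8: input=1 -> V=13
t=9: input=1 -> V=14
t=10: input=3 -> V=21
t=11: input=1 -> V=21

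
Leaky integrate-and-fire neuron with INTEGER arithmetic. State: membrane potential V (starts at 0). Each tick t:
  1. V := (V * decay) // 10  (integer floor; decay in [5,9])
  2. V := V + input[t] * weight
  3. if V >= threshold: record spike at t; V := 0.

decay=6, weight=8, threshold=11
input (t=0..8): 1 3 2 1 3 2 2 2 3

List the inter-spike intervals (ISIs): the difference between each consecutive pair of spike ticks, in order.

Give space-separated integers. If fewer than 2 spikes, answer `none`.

t=0: input=1 -> V=8
t=1: input=3 -> V=0 FIRE
t=2: input=2 -> V=0 FIRE
t=3: input=1 -> V=8
t=4: input=3 -> V=0 FIRE
t=5: input=2 -> V=0 FIRE
t=6: input=2 -> V=0 FIRE
t=7: input=2 -> V=0 FIRE
t=8: input=3 -> V=0 FIRE

Answer: 1 2 1 1 1 1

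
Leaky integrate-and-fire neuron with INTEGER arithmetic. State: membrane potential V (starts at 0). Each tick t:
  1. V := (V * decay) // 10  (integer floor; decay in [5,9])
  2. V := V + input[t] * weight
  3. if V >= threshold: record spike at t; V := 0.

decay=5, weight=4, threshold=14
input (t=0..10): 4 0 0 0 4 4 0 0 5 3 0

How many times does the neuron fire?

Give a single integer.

Answer: 4

Derivation:
t=0: input=4 -> V=0 FIRE
t=1: input=0 -> V=0
t=2: input=0 -> V=0
t=3: input=0 -> V=0
t=4: input=4 -> V=0 FIRE
t=5: input=4 -> V=0 FIRE
t=6: input=0 -> V=0
t=7: input=0 -> V=0
t=8: input=5 -> V=0 FIRE
t=9: input=3 -> V=12
t=10: input=0 -> V=6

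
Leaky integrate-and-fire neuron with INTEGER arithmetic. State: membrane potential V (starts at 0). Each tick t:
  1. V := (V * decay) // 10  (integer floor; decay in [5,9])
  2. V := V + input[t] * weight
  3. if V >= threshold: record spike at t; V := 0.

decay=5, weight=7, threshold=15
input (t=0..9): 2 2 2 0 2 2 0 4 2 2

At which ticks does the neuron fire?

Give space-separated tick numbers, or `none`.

t=0: input=2 -> V=14
t=1: input=2 -> V=0 FIRE
t=2: input=2 -> V=14
t=3: input=0 -> V=7
t=4: input=2 -> V=0 FIRE
t=5: input=2 -> V=14
t=6: input=0 -> V=7
t=7: input=4 -> V=0 FIRE
t=8: input=2 -> V=14
t=9: input=2 -> V=0 FIRE

Answer: 1 4 7 9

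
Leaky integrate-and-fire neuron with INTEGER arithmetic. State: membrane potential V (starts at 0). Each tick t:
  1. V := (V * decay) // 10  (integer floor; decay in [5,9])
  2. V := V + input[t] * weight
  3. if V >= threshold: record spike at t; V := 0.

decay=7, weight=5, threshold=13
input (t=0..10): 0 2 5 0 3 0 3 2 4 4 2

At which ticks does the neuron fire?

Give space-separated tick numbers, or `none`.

Answer: 2 4 6 8 9

Derivation:
t=0: input=0 -> V=0
t=1: input=2 -> V=10
t=2: input=5 -> V=0 FIRE
t=3: input=0 -> V=0
t=4: input=3 -> V=0 FIRE
t=5: input=0 -> V=0
t=6: input=3 -> V=0 FIRE
t=7: input=2 -> V=10
t=8: input=4 -> V=0 FIRE
t=9: input=4 -> V=0 FIRE
t=10: input=2 -> V=10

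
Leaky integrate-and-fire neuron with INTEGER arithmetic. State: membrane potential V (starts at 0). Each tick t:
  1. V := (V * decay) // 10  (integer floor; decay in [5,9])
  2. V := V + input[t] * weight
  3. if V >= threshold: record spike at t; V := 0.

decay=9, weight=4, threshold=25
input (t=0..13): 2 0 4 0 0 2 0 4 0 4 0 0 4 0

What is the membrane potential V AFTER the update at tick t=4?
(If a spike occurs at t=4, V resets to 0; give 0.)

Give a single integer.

Answer: 17

Derivation:
t=0: input=2 -> V=8
t=1: input=0 -> V=7
t=2: input=4 -> V=22
t=3: input=0 -> V=19
t=4: input=0 -> V=17
t=5: input=2 -> V=23
t=6: input=0 -> V=20
t=7: input=4 -> V=0 FIRE
t=8: input=0 -> V=0
t=9: input=4 -> V=16
t=10: input=0 -> V=14
t=11: input=0 -> V=12
t=12: input=4 -> V=0 FIRE
t=13: input=0 -> V=0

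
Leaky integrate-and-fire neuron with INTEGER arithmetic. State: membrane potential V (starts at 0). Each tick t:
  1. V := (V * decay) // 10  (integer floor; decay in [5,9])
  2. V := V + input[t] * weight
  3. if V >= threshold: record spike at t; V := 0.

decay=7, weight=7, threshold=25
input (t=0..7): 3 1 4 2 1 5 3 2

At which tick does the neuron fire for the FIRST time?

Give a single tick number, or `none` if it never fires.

t=0: input=3 -> V=21
t=1: input=1 -> V=21
t=2: input=4 -> V=0 FIRE
t=3: input=2 -> V=14
t=4: input=1 -> V=16
t=5: input=5 -> V=0 FIRE
t=6: input=3 -> V=21
t=7: input=2 -> V=0 FIRE

Answer: 2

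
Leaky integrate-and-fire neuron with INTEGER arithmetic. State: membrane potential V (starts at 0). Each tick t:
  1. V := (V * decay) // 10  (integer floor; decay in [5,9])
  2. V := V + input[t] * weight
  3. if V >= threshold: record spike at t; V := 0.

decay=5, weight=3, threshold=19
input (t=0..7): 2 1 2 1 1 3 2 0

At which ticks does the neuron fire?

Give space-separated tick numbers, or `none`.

Answer: none

Derivation:
t=0: input=2 -> V=6
t=1: input=1 -> V=6
t=2: input=2 -> V=9
t=3: input=1 -> V=7
t=4: input=1 -> V=6
t=5: input=3 -> V=12
t=6: input=2 -> V=12
t=7: input=0 -> V=6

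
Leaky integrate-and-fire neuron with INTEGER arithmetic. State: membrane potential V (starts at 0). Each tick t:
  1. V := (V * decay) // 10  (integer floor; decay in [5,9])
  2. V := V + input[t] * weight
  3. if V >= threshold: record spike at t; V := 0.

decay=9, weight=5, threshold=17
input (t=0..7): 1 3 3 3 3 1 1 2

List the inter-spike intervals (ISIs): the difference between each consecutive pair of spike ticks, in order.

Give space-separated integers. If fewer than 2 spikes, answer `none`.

t=0: input=1 -> V=5
t=1: input=3 -> V=0 FIRE
t=2: input=3 -> V=15
t=3: input=3 -> V=0 FIRE
t=4: input=3 -> V=15
t=5: input=1 -> V=0 FIRE
t=6: input=1 -> V=5
t=7: input=2 -> V=14

Answer: 2 2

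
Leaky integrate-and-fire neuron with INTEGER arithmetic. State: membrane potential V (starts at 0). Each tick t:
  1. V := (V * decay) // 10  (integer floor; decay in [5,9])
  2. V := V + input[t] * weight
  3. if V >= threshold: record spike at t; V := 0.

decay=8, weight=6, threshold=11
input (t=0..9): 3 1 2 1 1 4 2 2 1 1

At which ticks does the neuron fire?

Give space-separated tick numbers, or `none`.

t=0: input=3 -> V=0 FIRE
t=1: input=1 -> V=6
t=2: input=2 -> V=0 FIRE
t=3: input=1 -> V=6
t=4: input=1 -> V=10
t=5: input=4 -> V=0 FIRE
t=6: input=2 -> V=0 FIRE
t=7: input=2 -> V=0 FIRE
t=8: input=1 -> V=6
t=9: input=1 -> V=10

Answer: 0 2 5 6 7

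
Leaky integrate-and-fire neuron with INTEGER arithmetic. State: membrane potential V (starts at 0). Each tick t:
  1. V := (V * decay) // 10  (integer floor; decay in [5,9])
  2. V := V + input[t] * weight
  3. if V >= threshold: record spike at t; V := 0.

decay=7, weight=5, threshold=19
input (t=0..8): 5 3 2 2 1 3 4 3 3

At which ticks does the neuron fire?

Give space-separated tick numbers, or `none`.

t=0: input=5 -> V=0 FIRE
t=1: input=3 -> V=15
t=2: input=2 -> V=0 FIRE
t=3: input=2 -> V=10
t=4: input=1 -> V=12
t=5: input=3 -> V=0 FIRE
t=6: input=4 -> V=0 FIRE
t=7: input=3 -> V=15
t=8: input=3 -> V=0 FIRE

Answer: 0 2 5 6 8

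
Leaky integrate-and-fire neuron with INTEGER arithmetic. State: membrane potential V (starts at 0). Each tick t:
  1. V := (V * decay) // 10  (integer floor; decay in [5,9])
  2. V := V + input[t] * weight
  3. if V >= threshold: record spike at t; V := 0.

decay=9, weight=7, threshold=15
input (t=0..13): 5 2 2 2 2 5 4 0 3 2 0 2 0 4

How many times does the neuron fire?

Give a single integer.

t=0: input=5 -> V=0 FIRE
t=1: input=2 -> V=14
t=2: input=2 -> V=0 FIRE
t=3: input=2 -> V=14
t=4: input=2 -> V=0 FIRE
t=5: input=5 -> V=0 FIRE
t=6: input=4 -> V=0 FIRE
t=7: input=0 -> V=0
t=8: input=3 -> V=0 FIRE
t=9: input=2 -> V=14
t=10: input=0 -> V=12
t=11: input=2 -> V=0 FIRE
t=12: input=0 -> V=0
t=13: input=4 -> V=0 FIRE

Answer: 8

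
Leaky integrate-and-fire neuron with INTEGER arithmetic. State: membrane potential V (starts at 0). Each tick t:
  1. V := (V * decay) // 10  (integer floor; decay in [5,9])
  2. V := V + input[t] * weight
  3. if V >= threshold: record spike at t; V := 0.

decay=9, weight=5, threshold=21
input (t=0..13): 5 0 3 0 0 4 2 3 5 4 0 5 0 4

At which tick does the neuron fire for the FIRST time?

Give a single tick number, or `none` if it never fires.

t=0: input=5 -> V=0 FIRE
t=1: input=0 -> V=0
t=2: input=3 -> V=15
t=3: input=0 -> V=13
t=4: input=0 -> V=11
t=5: input=4 -> V=0 FIRE
t=6: input=2 -> V=10
t=7: input=3 -> V=0 FIRE
t=8: input=5 -> V=0 FIRE
t=9: input=4 -> V=20
t=10: input=0 -> V=18
t=11: input=5 -> V=0 FIRE
t=12: input=0 -> V=0
t=13: input=4 -> V=20

Answer: 0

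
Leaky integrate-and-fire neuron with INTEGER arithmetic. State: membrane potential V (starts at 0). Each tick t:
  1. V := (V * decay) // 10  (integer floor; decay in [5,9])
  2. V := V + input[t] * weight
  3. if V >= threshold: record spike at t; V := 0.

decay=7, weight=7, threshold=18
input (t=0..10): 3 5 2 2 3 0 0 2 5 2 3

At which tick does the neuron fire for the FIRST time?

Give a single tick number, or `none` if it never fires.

t=0: input=3 -> V=0 FIRE
t=1: input=5 -> V=0 FIRE
t=2: input=2 -> V=14
t=3: input=2 -> V=0 FIRE
t=4: input=3 -> V=0 FIRE
t=5: input=0 -> V=0
t=6: input=0 -> V=0
t=7: input=2 -> V=14
t=8: input=5 -> V=0 FIRE
t=9: input=2 -> V=14
t=10: input=3 -> V=0 FIRE

Answer: 0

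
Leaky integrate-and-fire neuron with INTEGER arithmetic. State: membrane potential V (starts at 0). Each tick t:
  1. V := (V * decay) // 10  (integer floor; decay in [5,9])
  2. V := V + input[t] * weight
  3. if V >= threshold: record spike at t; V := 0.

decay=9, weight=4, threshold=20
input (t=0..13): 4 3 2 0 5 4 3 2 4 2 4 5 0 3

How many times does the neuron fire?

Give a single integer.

Answer: 6

Derivation:
t=0: input=4 -> V=16
t=1: input=3 -> V=0 FIRE
t=2: input=2 -> V=8
t=3: input=0 -> V=7
t=4: input=5 -> V=0 FIRE
t=5: input=4 -> V=16
t=6: input=3 -> V=0 FIRE
t=7: input=2 -> V=8
t=8: input=4 -> V=0 FIRE
t=9: input=2 -> V=8
t=10: input=4 -> V=0 FIRE
t=11: input=5 -> V=0 FIRE
t=12: input=0 -> V=0
t=13: input=3 -> V=12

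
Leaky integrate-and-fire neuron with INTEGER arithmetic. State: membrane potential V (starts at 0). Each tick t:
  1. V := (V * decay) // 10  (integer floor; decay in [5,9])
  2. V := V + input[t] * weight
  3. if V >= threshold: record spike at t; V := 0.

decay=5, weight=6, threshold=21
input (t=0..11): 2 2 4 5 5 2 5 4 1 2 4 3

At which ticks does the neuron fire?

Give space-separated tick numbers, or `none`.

t=0: input=2 -> V=12
t=1: input=2 -> V=18
t=2: input=4 -> V=0 FIRE
t=3: input=5 -> V=0 FIRE
t=4: input=5 -> V=0 FIRE
t=5: input=2 -> V=12
t=6: input=5 -> V=0 FIRE
t=7: input=4 -> V=0 FIRE
t=8: input=1 -> V=6
t=9: input=2 -> V=15
t=10: input=4 -> V=0 FIRE
t=11: input=3 -> V=18

Answer: 2 3 4 6 7 10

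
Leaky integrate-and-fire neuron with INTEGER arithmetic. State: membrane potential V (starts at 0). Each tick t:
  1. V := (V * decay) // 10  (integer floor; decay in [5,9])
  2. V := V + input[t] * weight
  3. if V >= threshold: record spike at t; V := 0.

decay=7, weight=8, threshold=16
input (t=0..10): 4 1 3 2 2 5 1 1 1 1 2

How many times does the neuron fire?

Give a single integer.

t=0: input=4 -> V=0 FIRE
t=1: input=1 -> V=8
t=2: input=3 -> V=0 FIRE
t=3: input=2 -> V=0 FIRE
t=4: input=2 -> V=0 FIRE
t=5: input=5 -> V=0 FIRE
t=6: input=1 -> V=8
t=7: input=1 -> V=13
t=8: input=1 -> V=0 FIRE
t=9: input=1 -> V=8
t=10: input=2 -> V=0 FIRE

Answer: 7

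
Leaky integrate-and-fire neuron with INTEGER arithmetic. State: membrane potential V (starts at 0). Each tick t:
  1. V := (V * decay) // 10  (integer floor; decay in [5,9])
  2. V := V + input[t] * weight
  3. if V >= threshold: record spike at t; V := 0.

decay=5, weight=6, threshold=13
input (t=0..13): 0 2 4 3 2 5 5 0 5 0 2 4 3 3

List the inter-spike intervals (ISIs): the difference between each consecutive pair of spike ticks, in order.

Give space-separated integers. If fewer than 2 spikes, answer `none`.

Answer: 1 2 1 2 3 1 1

Derivation:
t=0: input=0 -> V=0
t=1: input=2 -> V=12
t=2: input=4 -> V=0 FIRE
t=3: input=3 -> V=0 FIRE
t=4: input=2 -> V=12
t=5: input=5 -> V=0 FIRE
t=6: input=5 -> V=0 FIRE
t=7: input=0 -> V=0
t=8: input=5 -> V=0 FIRE
t=9: input=0 -> V=0
t=10: input=2 -> V=12
t=11: input=4 -> V=0 FIRE
t=12: input=3 -> V=0 FIRE
t=13: input=3 -> V=0 FIRE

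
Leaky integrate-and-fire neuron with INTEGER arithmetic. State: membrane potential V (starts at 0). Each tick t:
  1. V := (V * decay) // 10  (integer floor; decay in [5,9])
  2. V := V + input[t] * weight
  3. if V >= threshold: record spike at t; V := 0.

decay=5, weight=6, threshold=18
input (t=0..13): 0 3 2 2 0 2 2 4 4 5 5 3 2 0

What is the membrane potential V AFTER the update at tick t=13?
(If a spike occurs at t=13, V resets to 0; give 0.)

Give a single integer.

Answer: 6

Derivation:
t=0: input=0 -> V=0
t=1: input=3 -> V=0 FIRE
t=2: input=2 -> V=12
t=3: input=2 -> V=0 FIRE
t=4: input=0 -> V=0
t=5: input=2 -> V=12
t=6: input=2 -> V=0 FIRE
t=7: input=4 -> V=0 FIRE
t=8: input=4 -> V=0 FIRE
t=9: input=5 -> V=0 FIRE
t=10: input=5 -> V=0 FIRE
t=11: input=3 -> V=0 FIRE
t=12: input=2 -> V=12
t=13: input=0 -> V=6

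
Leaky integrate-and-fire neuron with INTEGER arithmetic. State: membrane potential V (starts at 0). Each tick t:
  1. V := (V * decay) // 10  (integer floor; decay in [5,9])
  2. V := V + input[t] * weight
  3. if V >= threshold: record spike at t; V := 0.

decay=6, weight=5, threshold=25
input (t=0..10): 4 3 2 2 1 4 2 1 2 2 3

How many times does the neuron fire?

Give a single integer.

t=0: input=4 -> V=20
t=1: input=3 -> V=0 FIRE
t=2: input=2 -> V=10
t=3: input=2 -> V=16
t=4: input=1 -> V=14
t=5: input=4 -> V=0 FIRE
t=6: input=2 -> V=10
t=7: input=1 -> V=11
t=8: input=2 -> V=16
t=9: input=2 -> V=19
t=10: input=3 -> V=0 FIRE

Answer: 3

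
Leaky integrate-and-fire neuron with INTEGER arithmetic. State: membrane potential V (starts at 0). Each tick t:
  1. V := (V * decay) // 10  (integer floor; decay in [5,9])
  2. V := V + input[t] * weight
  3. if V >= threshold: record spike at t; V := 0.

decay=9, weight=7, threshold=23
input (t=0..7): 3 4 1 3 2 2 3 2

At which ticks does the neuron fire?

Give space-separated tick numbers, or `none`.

t=0: input=3 -> V=21
t=1: input=4 -> V=0 FIRE
t=2: input=1 -> V=7
t=3: input=3 -> V=0 FIRE
t=4: input=2 -> V=14
t=5: input=2 -> V=0 FIRE
t=6: input=3 -> V=21
t=7: input=2 -> V=0 FIRE

Answer: 1 3 5 7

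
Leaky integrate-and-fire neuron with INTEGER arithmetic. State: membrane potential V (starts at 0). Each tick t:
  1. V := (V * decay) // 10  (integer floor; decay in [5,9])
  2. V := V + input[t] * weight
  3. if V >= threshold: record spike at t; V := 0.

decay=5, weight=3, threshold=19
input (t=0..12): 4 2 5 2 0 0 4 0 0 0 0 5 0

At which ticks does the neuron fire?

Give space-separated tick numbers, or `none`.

t=0: input=4 -> V=12
t=1: input=2 -> V=12
t=2: input=5 -> V=0 FIRE
t=3: input=2 -> V=6
t=4: input=0 -> V=3
t=5: input=0 -> V=1
t=6: input=4 -> V=12
t=7: input=0 -> V=6
t=8: input=0 -> V=3
t=9: input=0 -> V=1
t=10: input=0 -> V=0
t=11: input=5 -> V=15
t=12: input=0 -> V=7

Answer: 2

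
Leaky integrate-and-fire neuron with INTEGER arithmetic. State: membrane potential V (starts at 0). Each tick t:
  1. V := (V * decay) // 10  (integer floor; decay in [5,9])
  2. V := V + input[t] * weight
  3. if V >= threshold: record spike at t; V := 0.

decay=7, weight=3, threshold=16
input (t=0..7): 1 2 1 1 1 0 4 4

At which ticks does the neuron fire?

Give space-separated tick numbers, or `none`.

Answer: 7

Derivation:
t=0: input=1 -> V=3
t=1: input=2 -> V=8
t=2: input=1 -> V=8
t=3: input=1 -> V=8
t=4: input=1 -> V=8
t=5: input=0 -> V=5
t=6: input=4 -> V=15
t=7: input=4 -> V=0 FIRE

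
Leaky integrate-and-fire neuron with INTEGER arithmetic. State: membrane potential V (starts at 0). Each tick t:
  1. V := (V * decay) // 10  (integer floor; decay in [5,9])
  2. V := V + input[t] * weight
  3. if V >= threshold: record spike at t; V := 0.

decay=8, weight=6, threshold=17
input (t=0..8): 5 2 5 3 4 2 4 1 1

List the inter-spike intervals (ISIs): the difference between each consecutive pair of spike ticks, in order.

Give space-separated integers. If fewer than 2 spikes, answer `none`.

t=0: input=5 -> V=0 FIRE
t=1: input=2 -> V=12
t=2: input=5 -> V=0 FIRE
t=3: input=3 -> V=0 FIRE
t=4: input=4 -> V=0 FIRE
t=5: input=2 -> V=12
t=6: input=4 -> V=0 FIRE
t=7: input=1 -> V=6
t=8: input=1 -> V=10

Answer: 2 1 1 2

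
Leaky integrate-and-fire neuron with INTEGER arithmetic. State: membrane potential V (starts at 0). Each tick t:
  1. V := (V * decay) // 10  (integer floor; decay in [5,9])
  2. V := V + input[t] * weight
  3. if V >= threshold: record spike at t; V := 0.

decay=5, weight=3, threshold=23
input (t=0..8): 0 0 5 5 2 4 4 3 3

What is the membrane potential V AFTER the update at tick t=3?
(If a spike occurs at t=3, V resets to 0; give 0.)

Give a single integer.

t=0: input=0 -> V=0
t=1: input=0 -> V=0
t=2: input=5 -> V=15
t=3: input=5 -> V=22
t=4: input=2 -> V=17
t=5: input=4 -> V=20
t=6: input=4 -> V=22
t=7: input=3 -> V=20
t=8: input=3 -> V=19

Answer: 22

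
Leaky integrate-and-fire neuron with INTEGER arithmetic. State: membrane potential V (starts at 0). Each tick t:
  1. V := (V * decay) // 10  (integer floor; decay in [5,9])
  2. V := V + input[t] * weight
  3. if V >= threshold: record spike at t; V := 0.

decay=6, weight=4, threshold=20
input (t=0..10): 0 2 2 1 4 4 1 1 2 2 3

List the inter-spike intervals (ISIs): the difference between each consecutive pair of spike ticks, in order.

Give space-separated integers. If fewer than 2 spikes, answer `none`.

Answer: 6

Derivation:
t=0: input=0 -> V=0
t=1: input=2 -> V=8
t=2: input=2 -> V=12
t=3: input=1 -> V=11
t=4: input=4 -> V=0 FIRE
t=5: input=4 -> V=16
t=6: input=1 -> V=13
t=7: input=1 -> V=11
t=8: input=2 -> V=14
t=9: input=2 -> V=16
t=10: input=3 -> V=0 FIRE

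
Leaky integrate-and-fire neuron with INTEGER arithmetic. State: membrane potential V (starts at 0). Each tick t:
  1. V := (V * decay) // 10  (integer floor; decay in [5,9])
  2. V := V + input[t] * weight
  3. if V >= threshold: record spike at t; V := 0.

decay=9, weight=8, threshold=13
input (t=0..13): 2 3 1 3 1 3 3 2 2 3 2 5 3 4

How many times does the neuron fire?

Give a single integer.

t=0: input=2 -> V=0 FIRE
t=1: input=3 -> V=0 FIRE
t=2: input=1 -> V=8
t=3: input=3 -> V=0 FIRE
t=4: input=1 -> V=8
t=5: input=3 -> V=0 FIRE
t=6: input=3 -> V=0 FIRE
t=7: input=2 -> V=0 FIRE
t=8: input=2 -> V=0 FIRE
t=9: input=3 -> V=0 FIRE
t=10: input=2 -> V=0 FIRE
t=11: input=5 -> V=0 FIRE
t=12: input=3 -> V=0 FIRE
t=13: input=4 -> V=0 FIRE

Answer: 12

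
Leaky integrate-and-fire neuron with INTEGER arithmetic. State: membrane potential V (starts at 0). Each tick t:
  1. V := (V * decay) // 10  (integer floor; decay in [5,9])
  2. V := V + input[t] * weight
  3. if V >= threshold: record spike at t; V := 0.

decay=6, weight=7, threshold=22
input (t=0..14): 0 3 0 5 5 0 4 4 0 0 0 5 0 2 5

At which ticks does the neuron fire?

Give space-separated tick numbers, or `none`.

t=0: input=0 -> V=0
t=1: input=3 -> V=21
t=2: input=0 -> V=12
t=3: input=5 -> V=0 FIRE
t=4: input=5 -> V=0 FIRE
t=5: input=0 -> V=0
t=6: input=4 -> V=0 FIRE
t=7: input=4 -> V=0 FIRE
t=8: input=0 -> V=0
t=9: input=0 -> V=0
t=10: input=0 -> V=0
t=11: input=5 -> V=0 FIRE
t=12: input=0 -> V=0
t=13: input=2 -> V=14
t=14: input=5 -> V=0 FIRE

Answer: 3 4 6 7 11 14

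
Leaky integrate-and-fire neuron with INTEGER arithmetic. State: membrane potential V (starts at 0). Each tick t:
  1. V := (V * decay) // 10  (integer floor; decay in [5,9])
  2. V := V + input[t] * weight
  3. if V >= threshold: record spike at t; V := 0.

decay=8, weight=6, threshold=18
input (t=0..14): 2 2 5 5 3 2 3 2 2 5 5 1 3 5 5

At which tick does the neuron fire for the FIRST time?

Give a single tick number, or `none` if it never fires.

t=0: input=2 -> V=12
t=1: input=2 -> V=0 FIRE
t=2: input=5 -> V=0 FIRE
t=3: input=5 -> V=0 FIRE
t=4: input=3 -> V=0 FIRE
t=5: input=2 -> V=12
t=6: input=3 -> V=0 FIRE
t=7: input=2 -> V=12
t=8: input=2 -> V=0 FIRE
t=9: input=5 -> V=0 FIRE
t=10: input=5 -> V=0 FIRE
t=11: input=1 -> V=6
t=12: input=3 -> V=0 FIRE
t=13: input=5 -> V=0 FIRE
t=14: input=5 -> V=0 FIRE

Answer: 1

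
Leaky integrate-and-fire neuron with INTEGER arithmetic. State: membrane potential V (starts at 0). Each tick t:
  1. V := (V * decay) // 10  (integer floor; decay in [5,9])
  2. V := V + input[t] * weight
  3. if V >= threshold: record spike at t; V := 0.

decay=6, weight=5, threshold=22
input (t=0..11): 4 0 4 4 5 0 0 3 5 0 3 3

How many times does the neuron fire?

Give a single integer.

Answer: 4

Derivation:
t=0: input=4 -> V=20
t=1: input=0 -> V=12
t=2: input=4 -> V=0 FIRE
t=3: input=4 -> V=20
t=4: input=5 -> V=0 FIRE
t=5: input=0 -> V=0
t=6: input=0 -> V=0
t=7: input=3 -> V=15
t=8: input=5 -> V=0 FIRE
t=9: input=0 -> V=0
t=10: input=3 -> V=15
t=11: input=3 -> V=0 FIRE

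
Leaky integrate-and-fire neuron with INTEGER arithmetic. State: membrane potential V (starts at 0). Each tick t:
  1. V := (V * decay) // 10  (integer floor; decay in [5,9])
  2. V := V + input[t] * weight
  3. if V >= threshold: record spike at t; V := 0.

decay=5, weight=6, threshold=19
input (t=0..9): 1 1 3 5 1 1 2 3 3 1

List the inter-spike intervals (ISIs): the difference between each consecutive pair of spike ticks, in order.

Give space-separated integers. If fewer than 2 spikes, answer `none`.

Answer: 1 4

Derivation:
t=0: input=1 -> V=6
t=1: input=1 -> V=9
t=2: input=3 -> V=0 FIRE
t=3: input=5 -> V=0 FIRE
t=4: input=1 -> V=6
t=5: input=1 -> V=9
t=6: input=2 -> V=16
t=7: input=3 -> V=0 FIRE
t=8: input=3 -> V=18
t=9: input=1 -> V=15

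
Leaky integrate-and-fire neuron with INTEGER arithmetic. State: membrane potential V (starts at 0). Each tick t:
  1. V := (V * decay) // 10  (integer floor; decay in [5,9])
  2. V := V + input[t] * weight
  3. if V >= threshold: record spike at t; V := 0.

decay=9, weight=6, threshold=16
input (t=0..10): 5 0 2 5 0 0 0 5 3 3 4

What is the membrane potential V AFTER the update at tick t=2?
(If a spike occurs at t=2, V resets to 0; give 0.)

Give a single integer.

Answer: 12

Derivation:
t=0: input=5 -> V=0 FIRE
t=1: input=0 -> V=0
t=2: input=2 -> V=12
t=3: input=5 -> V=0 FIRE
t=4: input=0 -> V=0
t=5: input=0 -> V=0
t=6: input=0 -> V=0
t=7: input=5 -> V=0 FIRE
t=8: input=3 -> V=0 FIRE
t=9: input=3 -> V=0 FIRE
t=10: input=4 -> V=0 FIRE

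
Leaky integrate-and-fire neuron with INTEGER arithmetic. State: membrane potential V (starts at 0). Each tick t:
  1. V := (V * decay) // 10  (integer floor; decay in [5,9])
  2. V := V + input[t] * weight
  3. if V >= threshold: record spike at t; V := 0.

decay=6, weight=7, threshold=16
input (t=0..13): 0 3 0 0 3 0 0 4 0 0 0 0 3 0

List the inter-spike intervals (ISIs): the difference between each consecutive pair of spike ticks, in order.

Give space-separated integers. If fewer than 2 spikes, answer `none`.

Answer: 3 3 5

Derivation:
t=0: input=0 -> V=0
t=1: input=3 -> V=0 FIRE
t=2: input=0 -> V=0
t=3: input=0 -> V=0
t=4: input=3 -> V=0 FIRE
t=5: input=0 -> V=0
t=6: input=0 -> V=0
t=7: input=4 -> V=0 FIRE
t=8: input=0 -> V=0
t=9: input=0 -> V=0
t=10: input=0 -> V=0
t=11: input=0 -> V=0
t=12: input=3 -> V=0 FIRE
t=13: input=0 -> V=0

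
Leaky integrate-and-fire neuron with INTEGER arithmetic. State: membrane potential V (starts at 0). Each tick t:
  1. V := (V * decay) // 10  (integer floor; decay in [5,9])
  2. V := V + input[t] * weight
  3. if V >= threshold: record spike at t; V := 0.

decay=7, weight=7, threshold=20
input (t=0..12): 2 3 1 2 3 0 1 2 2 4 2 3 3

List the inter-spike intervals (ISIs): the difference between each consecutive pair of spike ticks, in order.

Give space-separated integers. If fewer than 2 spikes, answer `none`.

t=0: input=2 -> V=14
t=1: input=3 -> V=0 FIRE
t=2: input=1 -> V=7
t=3: input=2 -> V=18
t=4: input=3 -> V=0 FIRE
t=5: input=0 -> V=0
t=6: input=1 -> V=7
t=7: input=2 -> V=18
t=8: input=2 -> V=0 FIRE
t=9: input=4 -> V=0 FIRE
t=10: input=2 -> V=14
t=11: input=3 -> V=0 FIRE
t=12: input=3 -> V=0 FIRE

Answer: 3 4 1 2 1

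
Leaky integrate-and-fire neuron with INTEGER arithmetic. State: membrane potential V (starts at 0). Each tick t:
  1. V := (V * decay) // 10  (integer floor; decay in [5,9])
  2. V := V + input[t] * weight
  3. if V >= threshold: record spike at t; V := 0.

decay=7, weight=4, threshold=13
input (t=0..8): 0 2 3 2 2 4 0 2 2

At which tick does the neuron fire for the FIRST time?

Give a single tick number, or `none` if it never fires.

t=0: input=0 -> V=0
t=1: input=2 -> V=8
t=2: input=3 -> V=0 FIRE
t=3: input=2 -> V=8
t=4: input=2 -> V=0 FIRE
t=5: input=4 -> V=0 FIRE
t=6: input=0 -> V=0
t=7: input=2 -> V=8
t=8: input=2 -> V=0 FIRE

Answer: 2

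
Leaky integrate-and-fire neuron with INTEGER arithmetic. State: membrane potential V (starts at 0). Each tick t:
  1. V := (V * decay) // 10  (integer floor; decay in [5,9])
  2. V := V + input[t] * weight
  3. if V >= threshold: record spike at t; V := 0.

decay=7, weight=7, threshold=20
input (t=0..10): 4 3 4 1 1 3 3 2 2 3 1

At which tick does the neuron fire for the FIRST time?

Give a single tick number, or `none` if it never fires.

t=0: input=4 -> V=0 FIRE
t=1: input=3 -> V=0 FIRE
t=2: input=4 -> V=0 FIRE
t=3: input=1 -> V=7
t=4: input=1 -> V=11
t=5: input=3 -> V=0 FIRE
t=6: input=3 -> V=0 FIRE
t=7: input=2 -> V=14
t=8: input=2 -> V=0 FIRE
t=9: input=3 -> V=0 FIRE
t=10: input=1 -> V=7

Answer: 0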